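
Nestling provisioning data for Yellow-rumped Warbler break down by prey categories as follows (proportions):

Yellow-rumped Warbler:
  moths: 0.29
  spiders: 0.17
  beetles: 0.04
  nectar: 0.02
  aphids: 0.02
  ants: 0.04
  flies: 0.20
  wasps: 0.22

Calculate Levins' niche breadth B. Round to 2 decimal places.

Σpᵢ² = 0.29² + 0.17² + 0.04² + 0.02² + 0.02² + 0.04² + 0.20² + 0.22² = 0.0841 + 0.0289 + 0.0016 + 0.0004 + 0.0004 + 0.0016 + 0.0400 + 0.0484 = 0.2054
B = 1 / 0.2054 = 4.8685

4.87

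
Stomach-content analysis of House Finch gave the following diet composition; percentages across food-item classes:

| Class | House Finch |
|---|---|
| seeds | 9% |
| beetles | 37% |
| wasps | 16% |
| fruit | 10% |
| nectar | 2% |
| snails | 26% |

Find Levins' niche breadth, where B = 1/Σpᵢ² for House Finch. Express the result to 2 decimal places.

Convert percentages to proportions (divide by 100).
Σpᵢ² = 0.09² + 0.37² + 0.16² + 0.10² + 0.02² + 0.26² = 0.0081 + 0.1369 + 0.0256 + 0.0100 + 0.0004 + 0.0676 = 0.2486
B = 1 / 0.2486 = 4.0225

4.02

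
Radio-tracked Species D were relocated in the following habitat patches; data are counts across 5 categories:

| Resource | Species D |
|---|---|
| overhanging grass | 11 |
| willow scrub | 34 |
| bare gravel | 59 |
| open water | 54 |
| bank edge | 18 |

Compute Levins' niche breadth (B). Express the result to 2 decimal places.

Proportions for Species D (n=176): 11/176=0.0625, 34/176=0.1932, 59/176=0.3352, 54/176=0.3068, 18/176=0.1023
Σpᵢ² = 0.0625² + 0.1932² + 0.3352² + 0.3068² + 0.1023² = 0.003906 + 0.037326 + 0.112359 + 0.094126 + 0.010465 = 0.258182
B = 1 / 0.258182 = 3.8732

3.87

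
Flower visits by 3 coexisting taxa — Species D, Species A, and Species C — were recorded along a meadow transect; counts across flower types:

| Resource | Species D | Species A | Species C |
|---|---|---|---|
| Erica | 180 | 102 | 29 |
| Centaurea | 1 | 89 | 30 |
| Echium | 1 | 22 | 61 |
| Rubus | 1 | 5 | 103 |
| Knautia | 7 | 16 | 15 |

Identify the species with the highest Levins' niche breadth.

Species C

Proportions for Species D (n=190): 180/190=0.9474, 1/190=0.0053, 1/190=0.0053, 1/190=0.0053, 7/190=0.0368
Proportions for Species A (n=234): 102/234=0.4359, 89/234=0.3803, 22/234=0.0940, 5/234=0.0214, 16/234=0.0684
Proportions for Species C (n=238): 29/238=0.1218, 30/238=0.1261, 61/238=0.2563, 103/238=0.4328, 15/238=0.0630
Σp_Dᵢ² = 0.9474² + 0.0053² + 0.0053² + 0.0053² + 0.0368² = 0.897567 + 0.000028 + 0.000028 + 0.000028 + 0.001354 = 0.899005
B_D = 1 / 0.899005 = 1.1123
Σp_Aᵢ² = 0.4359² + 0.3803² + 0.0940² + 0.0214² + 0.0684² = 0.190009 + 0.144628 + 0.008836 + 0.000458 + 0.004679 = 0.348610
B_A = 1 / 0.348610 = 2.8685
Σp_Cᵢ² = 0.1218² + 0.1261² + 0.2563² + 0.4328² + 0.0630² = 0.014835 + 0.015901 + 0.065690 + 0.187316 + 0.003969 = 0.287711
B_C = 1 / 0.287711 = 3.4757
Highest B → broadest niche (most generalist): Species C (B = 3.48).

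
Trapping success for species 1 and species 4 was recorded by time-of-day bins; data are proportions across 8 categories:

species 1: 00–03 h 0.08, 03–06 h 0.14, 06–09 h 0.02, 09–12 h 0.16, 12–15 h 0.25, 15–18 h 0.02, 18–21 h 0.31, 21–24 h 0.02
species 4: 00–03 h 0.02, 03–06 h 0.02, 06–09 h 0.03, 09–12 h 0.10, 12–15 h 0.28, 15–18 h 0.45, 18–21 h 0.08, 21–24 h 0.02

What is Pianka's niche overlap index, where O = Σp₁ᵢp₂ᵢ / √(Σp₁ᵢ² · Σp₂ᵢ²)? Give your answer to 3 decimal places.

Σ p₁ᵢp₂ᵢ = 0.0016 + 0.0028 + 0.0006 + 0.0160 + 0.0700 + 0.0090 + 0.0248 + 0.0004 = 0.1252
Σp_1ᵢ² = 0.08² + 0.14² + 0.02² + 0.16² + 0.25² + 0.02² + 0.31² + 0.02² = 0.0064 + 0.0196 + 0.0004 + 0.0256 + 0.0625 + 0.0004 + 0.0961 + 0.0004 = 0.2114
Σp_2ᵢ² = 0.02² + 0.02² + 0.03² + 0.10² + 0.28² + 0.45² + 0.08² + 0.02² = 0.0004 + 0.0004 + 0.0009 + 0.0100 + 0.0784 + 0.2025 + 0.0064 + 0.0004 = 0.2994
O = 0.1252 / √(0.2114 × 0.2994) = 0.1252 / 0.251581 = 0.49765

0.498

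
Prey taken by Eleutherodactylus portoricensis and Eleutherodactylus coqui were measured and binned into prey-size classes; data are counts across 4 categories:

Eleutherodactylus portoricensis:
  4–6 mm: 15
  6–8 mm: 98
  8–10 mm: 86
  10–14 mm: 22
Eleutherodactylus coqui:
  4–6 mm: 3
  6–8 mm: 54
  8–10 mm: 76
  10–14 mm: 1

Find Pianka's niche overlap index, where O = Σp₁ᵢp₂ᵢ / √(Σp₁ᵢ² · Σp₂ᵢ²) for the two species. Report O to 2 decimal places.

0.96

Proportions for Eleutherodactylus portoricensis (n=221): 15/221=0.0679, 98/221=0.4434, 86/221=0.3891, 22/221=0.0995
Proportions for Eleutherodactylus coqui (n=134): 3/134=0.0224, 54/134=0.4030, 76/134=0.5672, 1/134=0.0075
Σ p₁ᵢp₂ᵢ = 0.001521 + 0.178690 + 0.220698 + 0.000746 = 0.401655
Σp_1ᵢ² = 0.0679² + 0.4434² + 0.3891² + 0.0995² = 0.004610 + 0.196604 + 0.151399 + 0.009900 = 0.362513
Σp_2ᵢ² = 0.0224² + 0.4030² + 0.5672² + 0.0075² = 0.000502 + 0.162409 + 0.321716 + 0.000056 = 0.484683
O = 0.401655 / √(0.362513 × 0.484683) = 0.401655 / 0.4191705 = 0.9582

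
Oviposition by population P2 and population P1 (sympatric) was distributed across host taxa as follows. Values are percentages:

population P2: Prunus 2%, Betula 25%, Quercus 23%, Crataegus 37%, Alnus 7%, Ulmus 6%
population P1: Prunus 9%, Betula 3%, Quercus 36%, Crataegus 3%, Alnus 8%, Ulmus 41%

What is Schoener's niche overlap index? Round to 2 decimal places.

Convert percentages to proportions (divide by 100).
Σ|p₁ᵢ − p₂ᵢ| = 0.07 + 0.22 + 0.13 + 0.34 + 0.01 + 0.35 = 1.12
D = 1 − ½ × 1.12 = 1 − 0.560 = 0.4400

0.44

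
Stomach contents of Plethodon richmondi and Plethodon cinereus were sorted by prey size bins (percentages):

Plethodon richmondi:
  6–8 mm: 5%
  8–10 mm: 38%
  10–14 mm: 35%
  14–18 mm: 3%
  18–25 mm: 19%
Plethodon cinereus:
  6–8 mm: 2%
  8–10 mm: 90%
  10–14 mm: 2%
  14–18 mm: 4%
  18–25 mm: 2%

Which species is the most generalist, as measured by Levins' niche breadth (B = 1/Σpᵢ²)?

Plethodon richmondi

Convert percentages to proportions (divide by 100).
Σp_richᵢ² = 0.05² + 0.38² + 0.35² + 0.03² + 0.19² = 0.0025 + 0.1444 + 0.1225 + 0.0009 + 0.0361 = 0.3064
B_rich = 1 / 0.3064 = 3.2637
Σp_cineᵢ² = 0.02² + 0.90² + 0.02² + 0.04² + 0.02² = 0.0004 + 0.8100 + 0.0004 + 0.0016 + 0.0004 = 0.8128
B_cine = 1 / 0.8128 = 1.2303
Highest B → broadest niche (most generalist): Plethodon richmondi (B = 3.26).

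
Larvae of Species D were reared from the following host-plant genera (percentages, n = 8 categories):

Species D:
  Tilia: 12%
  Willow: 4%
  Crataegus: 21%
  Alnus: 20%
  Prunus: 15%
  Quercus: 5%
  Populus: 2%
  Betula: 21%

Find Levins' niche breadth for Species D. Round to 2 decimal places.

5.90

Convert percentages to proportions (divide by 100).
Σpᵢ² = 0.12² + 0.04² + 0.21² + 0.20² + 0.15² + 0.05² + 0.02² + 0.21² = 0.0144 + 0.0016 + 0.0441 + 0.0400 + 0.0225 + 0.0025 + 0.0004 + 0.0441 = 0.1696
B = 1 / 0.1696 = 5.8962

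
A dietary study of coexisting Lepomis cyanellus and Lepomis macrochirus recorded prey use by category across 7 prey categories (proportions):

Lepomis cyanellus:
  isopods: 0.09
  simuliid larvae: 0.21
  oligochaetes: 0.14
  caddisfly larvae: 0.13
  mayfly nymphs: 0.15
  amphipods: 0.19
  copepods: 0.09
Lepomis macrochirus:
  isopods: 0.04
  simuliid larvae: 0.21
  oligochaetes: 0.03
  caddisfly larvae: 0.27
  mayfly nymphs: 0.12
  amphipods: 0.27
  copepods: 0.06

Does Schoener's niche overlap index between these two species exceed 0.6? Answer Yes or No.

Σ|p₁ᵢ − p₂ᵢ| = 0.05 + 0.00 + 0.11 + 0.14 + 0.03 + 0.08 + 0.03 = 0.44
D = 1 − ½ × 0.44 = 1 − 0.220 = 0.7800
D = 0.7800 > 0.6 → Yes.

Yes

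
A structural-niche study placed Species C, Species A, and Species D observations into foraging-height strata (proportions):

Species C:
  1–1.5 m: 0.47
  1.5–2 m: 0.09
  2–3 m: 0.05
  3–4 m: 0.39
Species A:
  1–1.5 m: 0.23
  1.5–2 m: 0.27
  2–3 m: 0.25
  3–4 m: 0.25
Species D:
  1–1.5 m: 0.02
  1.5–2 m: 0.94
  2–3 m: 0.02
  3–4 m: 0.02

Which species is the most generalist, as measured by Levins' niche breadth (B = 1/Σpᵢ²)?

Σp_Cᵢ² = 0.47² + 0.09² + 0.05² + 0.39² = 0.2209 + 0.0081 + 0.0025 + 0.1521 = 0.3836
B_C = 1 / 0.3836 = 2.6069
Σp_Aᵢ² = 0.23² + 0.27² + 0.25² + 0.25² = 0.0529 + 0.0729 + 0.0625 + 0.0625 = 0.2508
B_A = 1 / 0.2508 = 3.9872
Σp_Dᵢ² = 0.02² + 0.94² + 0.02² + 0.02² = 0.0004 + 0.8836 + 0.0004 + 0.0004 = 0.8848
B_D = 1 / 0.8848 = 1.1302
Highest B → broadest niche (most generalist): Species A (B = 3.99).

Species A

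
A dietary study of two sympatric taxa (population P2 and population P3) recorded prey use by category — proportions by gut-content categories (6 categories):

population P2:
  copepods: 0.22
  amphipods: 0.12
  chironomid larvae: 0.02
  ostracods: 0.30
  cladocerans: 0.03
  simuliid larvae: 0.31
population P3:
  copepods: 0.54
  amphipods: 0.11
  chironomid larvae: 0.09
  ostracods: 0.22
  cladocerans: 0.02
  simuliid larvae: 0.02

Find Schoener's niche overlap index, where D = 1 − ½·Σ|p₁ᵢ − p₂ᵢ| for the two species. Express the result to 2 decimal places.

Σ|p₁ᵢ − p₂ᵢ| = 0.32 + 0.01 + 0.07 + 0.08 + 0.01 + 0.29 = 0.78
D = 1 − ½ × 0.78 = 1 − 0.390 = 0.6100

0.61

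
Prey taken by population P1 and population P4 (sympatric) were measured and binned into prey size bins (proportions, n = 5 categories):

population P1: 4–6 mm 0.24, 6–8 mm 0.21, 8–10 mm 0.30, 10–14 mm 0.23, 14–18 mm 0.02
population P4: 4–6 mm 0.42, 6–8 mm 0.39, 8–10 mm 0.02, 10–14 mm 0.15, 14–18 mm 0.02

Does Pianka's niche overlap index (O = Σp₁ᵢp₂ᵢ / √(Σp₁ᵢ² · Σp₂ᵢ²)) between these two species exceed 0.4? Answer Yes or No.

Yes

Σ p₁ᵢp₂ᵢ = 0.1008 + 0.0819 + 0.0060 + 0.0345 + 0.0004 = 0.2236
Σp_1ᵢ² = 0.24² + 0.21² + 0.30² + 0.23² + 0.02² = 0.0576 + 0.0441 + 0.0900 + 0.0529 + 0.0004 = 0.2450
Σp_2ᵢ² = 0.42² + 0.39² + 0.02² + 0.15² + 0.02² = 0.1764 + 0.1521 + 0.0004 + 0.0225 + 0.0004 = 0.3518
O = 0.2236 / √(0.2450 × 0.3518) = 0.2236 / 0.29358 = 0.7616
O = 0.7616 > 0.4 → Yes.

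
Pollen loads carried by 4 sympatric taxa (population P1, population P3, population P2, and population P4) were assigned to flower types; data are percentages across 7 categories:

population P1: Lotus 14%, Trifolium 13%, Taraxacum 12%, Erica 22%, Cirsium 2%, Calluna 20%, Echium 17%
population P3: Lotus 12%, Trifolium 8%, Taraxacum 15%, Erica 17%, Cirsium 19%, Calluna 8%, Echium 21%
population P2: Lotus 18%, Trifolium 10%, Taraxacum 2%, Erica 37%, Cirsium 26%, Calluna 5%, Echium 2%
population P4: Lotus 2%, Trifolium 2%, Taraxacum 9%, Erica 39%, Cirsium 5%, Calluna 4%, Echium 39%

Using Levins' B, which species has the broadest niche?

Convert percentages to proportions (divide by 100).
Σp_P1ᵢ² = 0.14² + 0.13² + 0.12² + 0.22² + 0.02² + 0.20² + 0.17² = 0.0196 + 0.0169 + 0.0144 + 0.0484 + 0.0004 + 0.0400 + 0.0289 = 0.1686
B_P1 = 1 / 0.1686 = 5.9312
Σp_P3ᵢ² = 0.12² + 0.08² + 0.15² + 0.17² + 0.19² + 0.08² + 0.21² = 0.0144 + 0.0064 + 0.0225 + 0.0289 + 0.0361 + 0.0064 + 0.0441 = 0.1588
B_P3 = 1 / 0.1588 = 6.2972
Σp_P2ᵢ² = 0.18² + 0.10² + 0.02² + 0.37² + 0.26² + 0.05² + 0.02² = 0.0324 + 0.0100 + 0.0004 + 0.1369 + 0.0676 + 0.0025 + 0.0004 = 0.2502
B_P2 = 1 / 0.2502 = 3.9968
Σp_P4ᵢ² = 0.02² + 0.02² + 0.09² + 0.39² + 0.05² + 0.04² + 0.39² = 0.0004 + 0.0004 + 0.0081 + 0.1521 + 0.0025 + 0.0016 + 0.1521 = 0.3172
B_P4 = 1 / 0.3172 = 3.1526
Highest B → broadest niche (most generalist): population P3 (B = 6.30).

population P3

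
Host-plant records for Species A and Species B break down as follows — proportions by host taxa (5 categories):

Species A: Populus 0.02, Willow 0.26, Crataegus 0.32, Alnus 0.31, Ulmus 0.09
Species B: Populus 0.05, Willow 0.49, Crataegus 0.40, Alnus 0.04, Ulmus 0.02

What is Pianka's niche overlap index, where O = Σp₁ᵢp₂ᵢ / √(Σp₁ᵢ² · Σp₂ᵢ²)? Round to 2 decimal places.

Σ p₁ᵢp₂ᵢ = 0.0010 + 0.1274 + 0.1280 + 0.0124 + 0.0018 = 0.2706
Σp_1ᵢ² = 0.02² + 0.26² + 0.32² + 0.31² + 0.09² = 0.0004 + 0.0676 + 0.1024 + 0.0961 + 0.0081 = 0.2746
Σp_2ᵢ² = 0.05² + 0.49² + 0.40² + 0.04² + 0.02² = 0.0025 + 0.2401 + 0.1600 + 0.0016 + 0.0004 = 0.4046
O = 0.2706 / √(0.2746 × 0.4046) = 0.2706 / 0.33332 = 0.8118

0.81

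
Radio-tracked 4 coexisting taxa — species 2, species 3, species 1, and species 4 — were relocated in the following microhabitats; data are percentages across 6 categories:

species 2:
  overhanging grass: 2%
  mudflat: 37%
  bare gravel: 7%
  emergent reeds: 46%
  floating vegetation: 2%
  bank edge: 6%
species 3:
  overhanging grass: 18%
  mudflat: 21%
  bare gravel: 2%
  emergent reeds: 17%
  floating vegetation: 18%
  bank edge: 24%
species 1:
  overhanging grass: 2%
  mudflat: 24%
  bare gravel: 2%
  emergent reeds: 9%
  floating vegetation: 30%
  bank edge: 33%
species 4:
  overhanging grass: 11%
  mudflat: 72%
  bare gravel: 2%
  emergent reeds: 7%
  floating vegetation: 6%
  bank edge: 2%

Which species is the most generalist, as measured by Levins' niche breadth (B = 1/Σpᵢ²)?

species 3

Convert percentages to proportions (divide by 100).
Σp_2ᵢ² = 0.02² + 0.37² + 0.07² + 0.46² + 0.02² + 0.06² = 0.0004 + 0.1369 + 0.0049 + 0.2116 + 0.0004 + 0.0036 = 0.3578
B_2 = 1 / 0.3578 = 2.7949
Σp_3ᵢ² = 0.18² + 0.21² + 0.02² + 0.17² + 0.18² + 0.24² = 0.0324 + 0.0441 + 0.0004 + 0.0289 + 0.0324 + 0.0576 = 0.1958
B_3 = 1 / 0.1958 = 5.1073
Σp_1ᵢ² = 0.02² + 0.24² + 0.02² + 0.09² + 0.30² + 0.33² = 0.0004 + 0.0576 + 0.0004 + 0.0081 + 0.0900 + 0.1089 = 0.2654
B_1 = 1 / 0.2654 = 3.7679
Σp_4ᵢ² = 0.11² + 0.72² + 0.02² + 0.07² + 0.06² + 0.02² = 0.0121 + 0.5184 + 0.0004 + 0.0049 + 0.0036 + 0.0004 = 0.5398
B_4 = 1 / 0.5398 = 1.8525
Highest B → broadest niche (most generalist): species 3 (B = 5.11).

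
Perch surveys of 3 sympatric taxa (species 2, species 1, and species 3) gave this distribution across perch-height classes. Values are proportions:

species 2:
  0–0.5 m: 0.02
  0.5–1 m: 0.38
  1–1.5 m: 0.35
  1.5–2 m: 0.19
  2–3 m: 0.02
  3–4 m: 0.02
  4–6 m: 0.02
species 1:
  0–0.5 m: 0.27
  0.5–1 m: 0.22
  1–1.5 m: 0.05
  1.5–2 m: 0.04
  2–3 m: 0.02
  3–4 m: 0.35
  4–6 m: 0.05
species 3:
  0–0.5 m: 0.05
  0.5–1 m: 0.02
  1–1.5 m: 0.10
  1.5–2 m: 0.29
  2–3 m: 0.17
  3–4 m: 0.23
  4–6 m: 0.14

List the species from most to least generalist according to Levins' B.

Σp_2ᵢ² = 0.02² + 0.38² + 0.35² + 0.19² + 0.02² + 0.02² + 0.02² = 0.0004 + 0.1444 + 0.1225 + 0.0361 + 0.0004 + 0.0004 + 0.0004 = 0.3046
B_2 = 1 / 0.3046 = 3.2830
Σp_1ᵢ² = 0.27² + 0.22² + 0.05² + 0.04² + 0.02² + 0.35² + 0.05² = 0.0729 + 0.0484 + 0.0025 + 0.0016 + 0.0004 + 0.1225 + 0.0025 = 0.2508
B_1 = 1 / 0.2508 = 3.9872
Σp_3ᵢ² = 0.05² + 0.02² + 0.10² + 0.29² + 0.17² + 0.23² + 0.14² = 0.0025 + 0.0004 + 0.0100 + 0.0841 + 0.0289 + 0.0529 + 0.0196 = 0.1984
B_3 = 1 / 0.1984 = 5.0403
Ranking by B (broadest → narrowest): species 3 (5.04) > species 1 (3.99) > species 2 (3.28)

species 3 > species 1 > species 2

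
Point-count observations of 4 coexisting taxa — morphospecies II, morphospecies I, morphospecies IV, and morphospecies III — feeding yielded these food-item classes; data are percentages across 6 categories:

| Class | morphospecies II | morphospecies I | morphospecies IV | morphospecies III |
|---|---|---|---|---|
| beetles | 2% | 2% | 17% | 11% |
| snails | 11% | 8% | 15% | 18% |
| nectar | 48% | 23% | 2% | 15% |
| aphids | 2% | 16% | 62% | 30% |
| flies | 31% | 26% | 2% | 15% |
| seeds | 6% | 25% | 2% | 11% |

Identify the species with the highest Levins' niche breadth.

Convert percentages to proportions (divide by 100).
Σp_IIᵢ² = 0.02² + 0.11² + 0.48² + 0.02² + 0.31² + 0.06² = 0.0004 + 0.0121 + 0.2304 + 0.0004 + 0.0961 + 0.0036 = 0.3430
B_II = 1 / 0.3430 = 2.9155
Σp_Iᵢ² = 0.02² + 0.08² + 0.23² + 0.16² + 0.26² + 0.25² = 0.0004 + 0.0064 + 0.0529 + 0.0256 + 0.0676 + 0.0625 = 0.2154
B_I = 1 / 0.2154 = 4.6425
Σp_IVᵢ² = 0.17² + 0.15² + 0.02² + 0.62² + 0.02² + 0.02² = 0.0289 + 0.0225 + 0.0004 + 0.3844 + 0.0004 + 0.0004 = 0.4370
B_IV = 1 / 0.4370 = 2.2883
Σp_IIIᵢ² = 0.11² + 0.18² + 0.15² + 0.30² + 0.15² + 0.11² = 0.0121 + 0.0324 + 0.0225 + 0.0900 + 0.0225 + 0.0121 = 0.1916
B_III = 1 / 0.1916 = 5.2192
Highest B → broadest niche (most generalist): morphospecies III (B = 5.22).

morphospecies III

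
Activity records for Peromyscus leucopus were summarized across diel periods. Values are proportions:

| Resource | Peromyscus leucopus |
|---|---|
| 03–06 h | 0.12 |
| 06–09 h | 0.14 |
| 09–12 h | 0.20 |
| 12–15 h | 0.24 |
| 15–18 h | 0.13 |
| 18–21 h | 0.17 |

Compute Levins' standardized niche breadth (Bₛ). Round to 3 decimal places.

0.927

Σpᵢ² = 0.12² + 0.14² + 0.20² + 0.24² + 0.13² + 0.17² = 0.0144 + 0.0196 + 0.0400 + 0.0576 + 0.0169 + 0.0289 = 0.1774
B = 1 / 0.1774 = 5.63698
Bₛ = (B − 1)/(n − 1) = (5.63698 − 1)/(6 − 1) = 4.63698/5 = 0.92740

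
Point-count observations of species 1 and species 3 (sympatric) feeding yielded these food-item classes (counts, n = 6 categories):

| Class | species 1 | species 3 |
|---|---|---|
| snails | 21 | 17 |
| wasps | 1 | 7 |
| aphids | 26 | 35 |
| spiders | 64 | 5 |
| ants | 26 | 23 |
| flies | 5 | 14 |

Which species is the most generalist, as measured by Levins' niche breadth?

species 3

Proportions for species 1 (n=143): 21/143=0.1469, 1/143=0.0070, 26/143=0.1818, 64/143=0.4476, 26/143=0.1818, 5/143=0.0350
Proportions for species 3 (n=101): 17/101=0.1683, 7/101=0.0693, 35/101=0.3465, 5/101=0.0495, 23/101=0.2277, 14/101=0.1386
Σp_1ᵢ² = 0.1469² + 0.0070² + 0.1818² + 0.4476² + 0.1818² + 0.0350² = 0.021580 + 0.000049 + 0.033051 + 0.200346 + 0.033051 + 0.001225 = 0.289302
B_1 = 1 / 0.289302 = 3.4566
Σp_3ᵢ² = 0.1683² + 0.0693² + 0.3465² + 0.0495² + 0.2277² + 0.1386² = 0.028325 + 0.004802 + 0.120062 + 0.002450 + 0.051847 + 0.019210 = 0.226696
B_3 = 1 / 0.226696 = 4.4112
Highest B → broadest niche (most generalist): species 3 (B = 4.41).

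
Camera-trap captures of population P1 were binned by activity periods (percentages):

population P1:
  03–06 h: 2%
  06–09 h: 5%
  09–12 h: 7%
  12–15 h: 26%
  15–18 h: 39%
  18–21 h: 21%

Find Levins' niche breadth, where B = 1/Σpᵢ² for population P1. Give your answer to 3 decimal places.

3.682

Convert percentages to proportions (divide by 100).
Σpᵢ² = 0.02² + 0.05² + 0.07² + 0.26² + 0.39² + 0.21² = 0.0004 + 0.0025 + 0.0049 + 0.0676 + 0.1521 + 0.0441 = 0.2716
B = 1 / 0.2716 = 3.68189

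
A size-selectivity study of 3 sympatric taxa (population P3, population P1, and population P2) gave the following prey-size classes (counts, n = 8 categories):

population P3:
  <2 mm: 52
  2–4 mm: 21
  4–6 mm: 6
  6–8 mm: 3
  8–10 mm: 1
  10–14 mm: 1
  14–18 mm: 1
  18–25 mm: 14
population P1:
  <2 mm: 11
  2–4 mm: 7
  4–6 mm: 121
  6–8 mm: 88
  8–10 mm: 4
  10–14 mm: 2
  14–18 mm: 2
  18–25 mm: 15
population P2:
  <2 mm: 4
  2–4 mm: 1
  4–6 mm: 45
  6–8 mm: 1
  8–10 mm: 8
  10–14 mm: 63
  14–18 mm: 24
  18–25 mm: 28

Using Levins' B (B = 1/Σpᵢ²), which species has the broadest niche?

population P2

Proportions for population P3 (n=99): 52/99=0.5253, 21/99=0.2121, 6/99=0.0606, 3/99=0.0303, 1/99=0.0101, 1/99=0.0101, 1/99=0.0101, 14/99=0.1414
Proportions for population P1 (n=250): 11/250=0.0440, 7/250=0.0280, 121/250=0.4840, 88/250=0.3520, 4/250=0.0160, 2/250=0.0080, 2/250=0.0080, 15/250=0.0600
Proportions for population P2 (n=174): 4/174=0.0230, 1/174=0.0057, 45/174=0.2586, 1/174=0.0057, 8/174=0.0460, 63/174=0.3621, 24/174=0.1379, 28/174=0.1609
Σp_P3ᵢ² = 0.5253² + 0.2121² + 0.0606² + 0.0303² + 0.0101² + 0.0101² + 0.0101² + 0.1414² = 0.275940 + 0.044986 + 0.003672 + 0.000918 + 0.000102 + 0.000102 + 0.000102 + 0.019994 = 0.345816
B_P3 = 1 / 0.345816 = 2.8917
Σp_P1ᵢ² = 0.0440² + 0.0280² + 0.4840² + 0.3520² + 0.0160² + 0.0080² + 0.0080² + 0.0600² = 0.001936 + 0.000784 + 0.234256 + 0.123904 + 0.000256 + 0.000064 + 0.000064 + 0.003600 = 0.364864
B_P1 = 1 / 0.364864 = 2.7407
Σp_P2ᵢ² = 0.0230² + 0.0057² + 0.2586² + 0.0057² + 0.0460² + 0.3621² + 0.1379² + 0.1609² = 0.000529 + 0.000032 + 0.066874 + 0.000032 + 0.002116 + 0.131116 + 0.019016 + 0.025889 = 0.245604
B_P2 = 1 / 0.245604 = 4.0716
Highest B → broadest niche (most generalist): population P2 (B = 4.07).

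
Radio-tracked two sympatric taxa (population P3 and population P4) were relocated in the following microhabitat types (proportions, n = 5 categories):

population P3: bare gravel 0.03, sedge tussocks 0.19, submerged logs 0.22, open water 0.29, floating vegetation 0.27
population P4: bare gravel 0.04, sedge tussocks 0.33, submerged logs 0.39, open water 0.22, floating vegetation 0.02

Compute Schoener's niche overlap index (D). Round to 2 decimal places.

Σ|p₁ᵢ − p₂ᵢ| = 0.01 + 0.14 + 0.17 + 0.07 + 0.25 = 0.64
D = 1 − ½ × 0.64 = 1 − 0.320 = 0.6800

0.68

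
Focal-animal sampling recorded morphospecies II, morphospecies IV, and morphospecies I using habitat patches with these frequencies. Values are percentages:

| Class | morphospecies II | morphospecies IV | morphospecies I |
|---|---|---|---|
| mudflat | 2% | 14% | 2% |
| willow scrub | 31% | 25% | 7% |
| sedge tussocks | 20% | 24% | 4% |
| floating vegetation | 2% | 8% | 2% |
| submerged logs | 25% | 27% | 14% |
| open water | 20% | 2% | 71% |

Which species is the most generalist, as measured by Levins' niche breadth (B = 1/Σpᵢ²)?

morphospecies IV

Convert percentages to proportions (divide by 100).
Σp_IIᵢ² = 0.02² + 0.31² + 0.20² + 0.02² + 0.25² + 0.20² = 0.0004 + 0.0961 + 0.0400 + 0.0004 + 0.0625 + 0.0400 = 0.2394
B_II = 1 / 0.2394 = 4.1771
Σp_IVᵢ² = 0.14² + 0.25² + 0.24² + 0.08² + 0.27² + 0.02² = 0.0196 + 0.0625 + 0.0576 + 0.0064 + 0.0729 + 0.0004 = 0.2194
B_IV = 1 / 0.2194 = 4.5579
Σp_Iᵢ² = 0.02² + 0.07² + 0.04² + 0.02² + 0.14² + 0.71² = 0.0004 + 0.0049 + 0.0016 + 0.0004 + 0.0196 + 0.5041 = 0.5310
B_I = 1 / 0.5310 = 1.8832
Highest B → broadest niche (most generalist): morphospecies IV (B = 4.56).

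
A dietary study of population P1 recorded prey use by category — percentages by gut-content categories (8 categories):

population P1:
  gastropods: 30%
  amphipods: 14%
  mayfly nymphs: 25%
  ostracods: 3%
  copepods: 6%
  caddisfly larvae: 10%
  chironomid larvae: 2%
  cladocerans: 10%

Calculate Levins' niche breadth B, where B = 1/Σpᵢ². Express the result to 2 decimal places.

5.08

Convert percentages to proportions (divide by 100).
Σpᵢ² = 0.30² + 0.14² + 0.25² + 0.03² + 0.06² + 0.10² + 0.02² + 0.10² = 0.0900 + 0.0196 + 0.0625 + 0.0009 + 0.0036 + 0.0100 + 0.0004 + 0.0100 = 0.1970
B = 1 / 0.1970 = 5.0761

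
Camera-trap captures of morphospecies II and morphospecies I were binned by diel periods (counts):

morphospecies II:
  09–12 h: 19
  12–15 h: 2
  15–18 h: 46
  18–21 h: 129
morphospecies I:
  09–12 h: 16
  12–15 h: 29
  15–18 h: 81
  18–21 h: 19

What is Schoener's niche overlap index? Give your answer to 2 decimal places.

Proportions for morphospecies II (n=196): 19/196=0.0969, 2/196=0.0102, 46/196=0.2347, 129/196=0.6582
Proportions for morphospecies I (n=145): 16/145=0.1103, 29/145=0.2000, 81/145=0.5586, 19/145=0.1310
Σ|p₁ᵢ − p₂ᵢ| = 0.0134 + 0.1898 + 0.3239 + 0.5272 = 1.0543
D = 1 − ½ × 1.0543 = 1 − 0.52715 = 0.47285

0.47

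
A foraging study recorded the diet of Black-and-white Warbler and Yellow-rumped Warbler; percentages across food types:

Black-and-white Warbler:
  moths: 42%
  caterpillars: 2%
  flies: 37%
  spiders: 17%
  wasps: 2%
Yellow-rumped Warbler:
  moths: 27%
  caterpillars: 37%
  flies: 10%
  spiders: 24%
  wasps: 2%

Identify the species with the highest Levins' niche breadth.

Convert percentages to proportions (divide by 100).
Σp_Blacᵢ² = 0.42² + 0.02² + 0.37² + 0.17² + 0.02² = 0.1764 + 0.0004 + 0.1369 + 0.0289 + 0.0004 = 0.3430
B_Blac = 1 / 0.3430 = 2.9155
Σp_Yellᵢ² = 0.27² + 0.37² + 0.10² + 0.24² + 0.02² = 0.0729 + 0.1369 + 0.0100 + 0.0576 + 0.0004 = 0.2778
B_Yell = 1 / 0.2778 = 3.5997
Highest B → broadest niche (most generalist): Yellow-rumped Warbler (B = 3.60).

Yellow-rumped Warbler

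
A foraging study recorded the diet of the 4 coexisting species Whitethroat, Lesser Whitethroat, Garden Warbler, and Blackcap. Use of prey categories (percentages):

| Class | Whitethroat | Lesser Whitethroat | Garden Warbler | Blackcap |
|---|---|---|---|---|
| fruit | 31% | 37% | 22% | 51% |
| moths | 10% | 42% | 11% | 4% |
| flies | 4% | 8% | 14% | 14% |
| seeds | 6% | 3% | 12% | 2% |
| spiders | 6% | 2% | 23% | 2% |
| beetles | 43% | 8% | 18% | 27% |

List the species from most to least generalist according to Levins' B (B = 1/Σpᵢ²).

Garden Warbler > Whitethroat > Lesser Whitethroat > Blackcap

Convert percentages to proportions (divide by 100).
Σp_Whitᵢ² = 0.31² + 0.10² + 0.04² + 0.06² + 0.06² + 0.43² = 0.0961 + 0.0100 + 0.0016 + 0.0036 + 0.0036 + 0.1849 = 0.2998
B_Whit = 1 / 0.2998 = 3.3356
Σp_Lessᵢ² = 0.37² + 0.42² + 0.08² + 0.03² + 0.02² + 0.08² = 0.1369 + 0.1764 + 0.0064 + 0.0009 + 0.0004 + 0.0064 = 0.3274
B_Less = 1 / 0.3274 = 3.0544
Σp_Gardᵢ² = 0.22² + 0.11² + 0.14² + 0.12² + 0.23² + 0.18² = 0.0484 + 0.0121 + 0.0196 + 0.0144 + 0.0529 + 0.0324 = 0.1798
B_Gard = 1 / 0.1798 = 5.5617
Σp_Blacᵢ² = 0.51² + 0.04² + 0.14² + 0.02² + 0.02² + 0.27² = 0.2601 + 0.0016 + 0.0196 + 0.0004 + 0.0004 + 0.0729 = 0.3550
B_Blac = 1 / 0.3550 = 2.8169
Ranking by B (broadest → narrowest): Garden Warbler (5.56) > Whitethroat (3.34) > Lesser Whitethroat (3.05) > Blackcap (2.82)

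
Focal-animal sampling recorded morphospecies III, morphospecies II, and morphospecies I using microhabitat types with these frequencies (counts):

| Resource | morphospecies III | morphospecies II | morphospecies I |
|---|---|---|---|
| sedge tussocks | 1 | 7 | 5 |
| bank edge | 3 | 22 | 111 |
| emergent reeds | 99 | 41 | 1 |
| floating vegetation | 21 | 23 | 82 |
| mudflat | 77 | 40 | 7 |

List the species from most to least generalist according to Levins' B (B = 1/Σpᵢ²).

morphospecies II > morphospecies III > morphospecies I

Proportions for morphospecies III (n=201): 1/201=0.0050, 3/201=0.0149, 99/201=0.4925, 21/201=0.1045, 77/201=0.3831
Proportions for morphospecies II (n=133): 7/133=0.0526, 22/133=0.1654, 41/133=0.3083, 23/133=0.1729, 40/133=0.3008
Proportions for morphospecies I (n=206): 5/206=0.0243, 111/206=0.5388, 1/206=0.0049, 82/206=0.3981, 7/206=0.0340
Σp_IIIᵢ² = 0.0050² + 0.0149² + 0.4925² + 0.1045² + 0.3831² = 0.000025 + 0.000222 + 0.242556 + 0.010920 + 0.146766 = 0.400489
B_III = 1 / 0.400489 = 2.4969
Σp_IIᵢ² = 0.0526² + 0.1654² + 0.3083² + 0.1729² + 0.3008² = 0.002767 + 0.027357 + 0.095049 + 0.029894 + 0.090481 = 0.245548
B_II = 1 / 0.245548 = 4.0725
Σp_Iᵢ² = 0.0243² + 0.5388² + 0.0049² + 0.3981² + 0.0340² = 0.000590 + 0.290305 + 0.000024 + 0.158484 + 0.001156 = 0.450559
B_I = 1 / 0.450559 = 2.2195
Ranking by B (broadest → narrowest): morphospecies II (4.07) > morphospecies III (2.50) > morphospecies I (2.22)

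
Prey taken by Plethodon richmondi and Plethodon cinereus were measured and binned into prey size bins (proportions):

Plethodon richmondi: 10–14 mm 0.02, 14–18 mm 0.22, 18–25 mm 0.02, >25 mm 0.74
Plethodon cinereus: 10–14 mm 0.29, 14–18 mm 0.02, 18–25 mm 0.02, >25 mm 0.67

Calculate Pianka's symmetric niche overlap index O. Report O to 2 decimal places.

0.90

Σ p₁ᵢp₂ᵢ = 0.0058 + 0.0044 + 0.0004 + 0.4958 = 0.5064
Σp_1ᵢ² = 0.02² + 0.22² + 0.02² + 0.74² = 0.0004 + 0.0484 + 0.0004 + 0.5476 = 0.5968
Σp_2ᵢ² = 0.29² + 0.02² + 0.02² + 0.67² = 0.0841 + 0.0004 + 0.0004 + 0.4489 = 0.5338
O = 0.5064 / √(0.5968 × 0.5338) = 0.5064 / 0.56442 = 0.8972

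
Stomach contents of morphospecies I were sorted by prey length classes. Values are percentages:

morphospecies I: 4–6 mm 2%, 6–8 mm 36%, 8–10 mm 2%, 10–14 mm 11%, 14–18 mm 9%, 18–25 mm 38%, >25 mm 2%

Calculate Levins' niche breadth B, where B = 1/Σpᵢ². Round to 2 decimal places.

3.39

Convert percentages to proportions (divide by 100).
Σpᵢ² = 0.02² + 0.36² + 0.02² + 0.11² + 0.09² + 0.38² + 0.02² = 0.0004 + 0.1296 + 0.0004 + 0.0121 + 0.0081 + 0.1444 + 0.0004 = 0.2954
B = 1 / 0.2954 = 3.3852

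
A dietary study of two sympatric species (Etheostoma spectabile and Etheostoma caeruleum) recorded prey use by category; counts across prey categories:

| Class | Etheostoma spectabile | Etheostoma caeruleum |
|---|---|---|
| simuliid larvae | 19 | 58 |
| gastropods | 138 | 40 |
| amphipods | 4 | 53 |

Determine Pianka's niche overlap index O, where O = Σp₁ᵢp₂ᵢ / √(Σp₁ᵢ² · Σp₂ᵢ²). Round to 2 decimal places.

Proportions for Etheostoma spectabile (n=161): 19/161=0.1180, 138/161=0.8571, 4/161=0.0248
Proportions for Etheostoma caeruleum (n=151): 58/151=0.3841, 40/151=0.2649, 53/151=0.3510
Σ p₁ᵢp₂ᵢ = 0.045324 + 0.227046 + 0.008705 = 0.281075
Σp_1ᵢ² = 0.1180² + 0.8571² + 0.0248² = 0.013924 + 0.734620 + 0.000615 = 0.749159
Σp_2ᵢ² = 0.3841² + 0.2649² + 0.3510² = 0.147533 + 0.070172 + 0.123201 = 0.340906
O = 0.281075 / √(0.749159 × 0.340906) = 0.281075 / 0.5053640 = 0.5562

0.56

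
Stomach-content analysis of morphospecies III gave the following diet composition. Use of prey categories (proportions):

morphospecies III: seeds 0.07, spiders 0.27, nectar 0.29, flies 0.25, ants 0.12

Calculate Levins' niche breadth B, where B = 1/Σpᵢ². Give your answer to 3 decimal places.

Σpᵢ² = 0.07² + 0.27² + 0.29² + 0.25² + 0.12² = 0.0049 + 0.0729 + 0.0841 + 0.0625 + 0.0144 = 0.2388
B = 1 / 0.2388 = 4.18760

4.188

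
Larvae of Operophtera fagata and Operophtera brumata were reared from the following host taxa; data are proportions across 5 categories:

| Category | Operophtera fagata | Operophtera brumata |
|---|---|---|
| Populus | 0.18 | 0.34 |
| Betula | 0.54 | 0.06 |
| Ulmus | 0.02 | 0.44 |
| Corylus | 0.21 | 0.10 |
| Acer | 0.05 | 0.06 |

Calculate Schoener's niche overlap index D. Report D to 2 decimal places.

Σ|p₁ᵢ − p₂ᵢ| = 0.16 + 0.48 + 0.42 + 0.11 + 0.01 = 1.18
D = 1 − ½ × 1.18 = 1 − 0.590 = 0.4100

0.41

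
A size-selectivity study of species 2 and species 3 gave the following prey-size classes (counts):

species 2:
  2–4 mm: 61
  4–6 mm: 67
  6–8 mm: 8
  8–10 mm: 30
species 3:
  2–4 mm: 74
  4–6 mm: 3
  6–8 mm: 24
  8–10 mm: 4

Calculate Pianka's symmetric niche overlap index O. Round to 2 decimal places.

Proportions for species 2 (n=166): 61/166=0.3675, 67/166=0.4036, 8/166=0.0482, 30/166=0.1807
Proportions for species 3 (n=105): 74/105=0.7048, 3/105=0.0286, 24/105=0.2286, 4/105=0.0381
Σ p₁ᵢp₂ᵢ = 0.259014 + 0.011543 + 0.011019 + 0.006885 = 0.288461
Σp_1ᵢ² = 0.3675² + 0.4036² + 0.0482² + 0.1807² = 0.135056 + 0.162893 + 0.002323 + 0.032652 = 0.332924
Σp_2ᵢ² = 0.7048² + 0.0286² + 0.2286² + 0.0381² = 0.496743 + 0.000818 + 0.052258 + 0.001452 = 0.551271
O = 0.288461 / √(0.332924 × 0.551271) = 0.288461 / 0.4284056 = 0.6733

0.67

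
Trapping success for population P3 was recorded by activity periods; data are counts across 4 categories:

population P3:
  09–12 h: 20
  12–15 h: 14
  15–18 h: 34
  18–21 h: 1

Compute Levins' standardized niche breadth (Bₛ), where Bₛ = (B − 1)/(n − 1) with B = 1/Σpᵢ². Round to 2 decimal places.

0.57

Proportions for population P3 (n=69): 20/69=0.2899, 14/69=0.2029, 34/69=0.4928, 1/69=0.0145
Σpᵢ² = 0.2899² + 0.2029² + 0.4928² + 0.0145² = 0.084042 + 0.041168 + 0.242852 + 0.000210 = 0.368272
B = 1 / 0.368272 = 2.7154
Bₛ = (B − 1)/(n − 1) = (2.7154 − 1)/(4 − 1) = 1.7154/3 = 0.5718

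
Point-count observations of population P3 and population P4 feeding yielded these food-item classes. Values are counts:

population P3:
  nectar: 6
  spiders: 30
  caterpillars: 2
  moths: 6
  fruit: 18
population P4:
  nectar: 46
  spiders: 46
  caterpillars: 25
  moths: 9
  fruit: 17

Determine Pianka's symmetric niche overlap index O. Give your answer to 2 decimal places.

0.79

Proportions for population P3 (n=62): 6/62=0.0968, 30/62=0.4839, 2/62=0.0323, 6/62=0.0968, 18/62=0.2903
Proportions for population P4 (n=143): 46/143=0.3217, 46/143=0.3217, 25/143=0.1748, 9/143=0.0629, 17/143=0.1189
Σ p₁ᵢp₂ᵢ = 0.031141 + 0.155671 + 0.005646 + 0.006089 + 0.034517 = 0.233064
Σp_1ᵢ² = 0.0968² + 0.4839² + 0.0323² + 0.0968² + 0.2903² = 0.009370 + 0.234159 + 0.001043 + 0.009370 + 0.084274 = 0.338216
Σp_2ᵢ² = 0.3217² + 0.3217² + 0.1748² + 0.0629² + 0.1189² = 0.103491 + 0.103491 + 0.030555 + 0.003956 + 0.014137 = 0.255630
O = 0.233064 / √(0.338216 × 0.255630) = 0.233064 / 0.2940377 = 0.7926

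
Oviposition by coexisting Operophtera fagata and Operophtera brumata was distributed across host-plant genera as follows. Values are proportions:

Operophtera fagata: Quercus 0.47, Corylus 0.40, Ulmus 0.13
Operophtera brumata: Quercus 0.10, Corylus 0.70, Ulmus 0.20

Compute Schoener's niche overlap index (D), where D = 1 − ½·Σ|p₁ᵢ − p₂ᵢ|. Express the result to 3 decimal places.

Σ|p₁ᵢ − p₂ᵢ| = 0.37 + 0.30 + 0.07 = 0.74
D = 1 − ½ × 0.74 = 1 − 0.370 = 0.63000

0.630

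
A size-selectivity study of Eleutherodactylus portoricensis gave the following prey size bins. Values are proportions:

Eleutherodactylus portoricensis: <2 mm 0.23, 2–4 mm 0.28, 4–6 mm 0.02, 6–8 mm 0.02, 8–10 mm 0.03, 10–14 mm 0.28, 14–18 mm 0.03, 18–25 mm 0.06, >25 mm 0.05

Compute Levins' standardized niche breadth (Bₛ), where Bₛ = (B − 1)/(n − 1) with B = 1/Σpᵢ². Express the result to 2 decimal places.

Σpᵢ² = 0.23² + 0.28² + 0.02² + 0.02² + 0.03² + 0.28² + 0.03² + 0.06² + 0.05² = 0.0529 + 0.0784 + 0.0004 + 0.0004 + 0.0009 + 0.0784 + 0.0009 + 0.0036 + 0.0025 = 0.2184
B = 1 / 0.2184 = 4.5788
Bₛ = (B − 1)/(n − 1) = (4.5788 − 1)/(9 − 1) = 3.5788/8 = 0.4474

0.45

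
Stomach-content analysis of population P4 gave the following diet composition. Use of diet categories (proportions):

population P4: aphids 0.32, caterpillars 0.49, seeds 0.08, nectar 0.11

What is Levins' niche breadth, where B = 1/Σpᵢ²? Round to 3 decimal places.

Σpᵢ² = 0.32² + 0.49² + 0.08² + 0.11² = 0.1024 + 0.2401 + 0.0064 + 0.0121 = 0.3610
B = 1 / 0.3610 = 2.77008

2.770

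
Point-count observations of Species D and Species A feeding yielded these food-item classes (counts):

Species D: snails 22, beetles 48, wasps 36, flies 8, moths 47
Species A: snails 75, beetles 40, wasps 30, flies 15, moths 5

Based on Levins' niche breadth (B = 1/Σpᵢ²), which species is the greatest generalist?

Proportions for Species D (n=161): 22/161=0.1366, 48/161=0.2981, 36/161=0.2236, 8/161=0.0497, 47/161=0.2919
Proportions for Species A (n=165): 75/165=0.4545, 40/165=0.2424, 30/165=0.1818, 15/165=0.0909, 5/165=0.0303
Σp_Dᵢ² = 0.1366² + 0.2981² + 0.2236² + 0.0497² + 0.2919² = 0.018660 + 0.088864 + 0.049997 + 0.002470 + 0.085206 = 0.245197
B_D = 1 / 0.245197 = 4.0784
Σp_Aᵢ² = 0.4545² + 0.2424² + 0.1818² + 0.0909² + 0.0303² = 0.206570 + 0.058758 + 0.033051 + 0.008263 + 0.000918 = 0.307560
B_A = 1 / 0.307560 = 3.2514
Highest B → broadest niche (most generalist): Species D (B = 4.08).

Species D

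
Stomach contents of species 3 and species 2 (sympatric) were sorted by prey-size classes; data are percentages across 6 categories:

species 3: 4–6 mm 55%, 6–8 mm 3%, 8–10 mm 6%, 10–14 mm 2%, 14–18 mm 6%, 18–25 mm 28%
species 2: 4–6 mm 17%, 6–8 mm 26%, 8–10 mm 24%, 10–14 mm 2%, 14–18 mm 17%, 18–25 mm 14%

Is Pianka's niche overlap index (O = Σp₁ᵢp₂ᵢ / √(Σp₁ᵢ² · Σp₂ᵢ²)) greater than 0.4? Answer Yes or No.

Convert percentages to proportions (divide by 100).
Σ p₁ᵢp₂ᵢ = 0.0935 + 0.0078 + 0.0144 + 0.0004 + 0.0102 + 0.0392 = 0.1655
Σp_1ᵢ² = 0.55² + 0.03² + 0.06² + 0.02² + 0.06² + 0.28² = 0.3025 + 0.0009 + 0.0036 + 0.0004 + 0.0036 + 0.0784 = 0.3894
Σp_2ᵢ² = 0.17² + 0.26² + 0.24² + 0.02² + 0.17² + 0.14² = 0.0289 + 0.0676 + 0.0576 + 0.0004 + 0.0289 + 0.0196 = 0.2030
O = 0.1655 / √(0.3894 × 0.2030) = 0.1655 / 0.28116 = 0.5886
O = 0.5886 > 0.4 → Yes.

Yes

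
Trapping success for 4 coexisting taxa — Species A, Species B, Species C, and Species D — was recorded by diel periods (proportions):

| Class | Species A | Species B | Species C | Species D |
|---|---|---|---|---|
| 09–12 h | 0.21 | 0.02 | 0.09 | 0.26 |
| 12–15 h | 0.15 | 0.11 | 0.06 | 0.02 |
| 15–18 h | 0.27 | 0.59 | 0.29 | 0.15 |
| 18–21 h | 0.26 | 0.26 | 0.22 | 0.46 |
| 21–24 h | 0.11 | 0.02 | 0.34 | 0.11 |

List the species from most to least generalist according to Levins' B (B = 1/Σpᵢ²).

Species A > Species C > Species D > Species B

Σp_Aᵢ² = 0.21² + 0.15² + 0.27² + 0.26² + 0.11² = 0.0441 + 0.0225 + 0.0729 + 0.0676 + 0.0121 = 0.2192
B_A = 1 / 0.2192 = 4.5620
Σp_Bᵢ² = 0.02² + 0.11² + 0.59² + 0.26² + 0.02² = 0.0004 + 0.0121 + 0.3481 + 0.0676 + 0.0004 = 0.4286
B_B = 1 / 0.4286 = 2.3332
Σp_Cᵢ² = 0.09² + 0.06² + 0.29² + 0.22² + 0.34² = 0.0081 + 0.0036 + 0.0841 + 0.0484 + 0.1156 = 0.2598
B_C = 1 / 0.2598 = 3.8491
Σp_Dᵢ² = 0.26² + 0.02² + 0.15² + 0.46² + 0.11² = 0.0676 + 0.0004 + 0.0225 + 0.2116 + 0.0121 = 0.3142
B_D = 1 / 0.3142 = 3.1827
Ranking by B (broadest → narrowest): Species A (4.56) > Species C (3.85) > Species D (3.18) > Species B (2.33)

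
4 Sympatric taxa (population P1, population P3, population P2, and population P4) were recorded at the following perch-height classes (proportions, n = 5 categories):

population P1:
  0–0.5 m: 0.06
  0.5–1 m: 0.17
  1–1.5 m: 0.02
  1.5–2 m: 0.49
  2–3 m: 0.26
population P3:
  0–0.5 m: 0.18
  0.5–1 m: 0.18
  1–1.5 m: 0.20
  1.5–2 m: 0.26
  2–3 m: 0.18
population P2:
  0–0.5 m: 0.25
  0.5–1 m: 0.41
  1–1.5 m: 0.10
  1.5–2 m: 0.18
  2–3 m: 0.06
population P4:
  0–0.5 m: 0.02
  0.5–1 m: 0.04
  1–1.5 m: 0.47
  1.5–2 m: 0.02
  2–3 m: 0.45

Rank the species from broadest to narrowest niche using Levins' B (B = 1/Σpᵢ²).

population P3 > population P2 > population P1 > population P4

Σp_P1ᵢ² = 0.06² + 0.17² + 0.02² + 0.49² + 0.26² = 0.0036 + 0.0289 + 0.0004 + 0.2401 + 0.0676 = 0.3406
B_P1 = 1 / 0.3406 = 2.9360
Σp_P3ᵢ² = 0.18² + 0.18² + 0.20² + 0.26² + 0.18² = 0.0324 + 0.0324 + 0.0400 + 0.0676 + 0.0324 = 0.2048
B_P3 = 1 / 0.2048 = 4.8828
Σp_P2ᵢ² = 0.25² + 0.41² + 0.10² + 0.18² + 0.06² = 0.0625 + 0.1681 + 0.0100 + 0.0324 + 0.0036 = 0.2766
B_P2 = 1 / 0.2766 = 3.6153
Σp_P4ᵢ² = 0.02² + 0.04² + 0.47² + 0.02² + 0.45² = 0.0004 + 0.0016 + 0.2209 + 0.0004 + 0.2025 = 0.4258
B_P4 = 1 / 0.4258 = 2.3485
Ranking by B (broadest → narrowest): population P3 (4.88) > population P2 (3.62) > population P1 (2.94) > population P4 (2.35)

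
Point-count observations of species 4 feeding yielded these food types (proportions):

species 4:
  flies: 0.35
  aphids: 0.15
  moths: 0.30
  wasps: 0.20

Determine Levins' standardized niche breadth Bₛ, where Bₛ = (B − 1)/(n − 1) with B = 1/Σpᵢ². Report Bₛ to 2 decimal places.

0.88

Σpᵢ² = 0.35² + 0.15² + 0.30² + 0.20² = 0.1225 + 0.0225 + 0.0900 + 0.0400 = 0.2750
B = 1 / 0.2750 = 3.6364
Bₛ = (B − 1)/(n − 1) = (3.6364 − 1)/(4 − 1) = 2.6364/3 = 0.8788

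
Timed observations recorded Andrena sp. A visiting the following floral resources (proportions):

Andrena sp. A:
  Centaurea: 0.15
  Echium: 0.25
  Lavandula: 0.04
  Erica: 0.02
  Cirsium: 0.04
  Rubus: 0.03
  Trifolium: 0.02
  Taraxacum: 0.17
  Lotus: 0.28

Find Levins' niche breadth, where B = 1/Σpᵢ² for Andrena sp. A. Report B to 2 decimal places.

Σpᵢ² = 0.15² + 0.25² + 0.04² + 0.02² + 0.04² + 0.03² + 0.02² + 0.17² + 0.28² = 0.0225 + 0.0625 + 0.0016 + 0.0004 + 0.0016 + 0.0009 + 0.0004 + 0.0289 + 0.0784 = 0.1972
B = 1 / 0.1972 = 5.0710

5.07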